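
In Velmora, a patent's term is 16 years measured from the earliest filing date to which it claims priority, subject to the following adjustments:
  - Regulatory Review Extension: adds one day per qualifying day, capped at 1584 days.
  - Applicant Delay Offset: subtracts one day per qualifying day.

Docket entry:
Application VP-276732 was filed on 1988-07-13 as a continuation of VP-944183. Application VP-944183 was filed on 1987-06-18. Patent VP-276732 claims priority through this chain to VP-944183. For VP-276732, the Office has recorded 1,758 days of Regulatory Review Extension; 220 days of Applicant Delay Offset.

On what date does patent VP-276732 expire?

2007-03-13

Earliest priority filing: 18 June 1987.
Base term: 18 June 1987 + 16 years → 18 June 2003.
Regulatory Review Extension: 1758 days claimed exceeds the 1584-day cap, so +1584 days → 19 October 2007.
Applicant Delay Offset: −220 days → 13 March 2007.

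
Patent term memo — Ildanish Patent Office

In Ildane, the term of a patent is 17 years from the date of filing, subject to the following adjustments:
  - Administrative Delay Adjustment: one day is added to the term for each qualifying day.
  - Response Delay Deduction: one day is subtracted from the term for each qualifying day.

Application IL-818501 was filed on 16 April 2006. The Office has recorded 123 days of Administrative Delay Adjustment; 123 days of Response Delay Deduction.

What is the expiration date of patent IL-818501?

2023-04-16

Base term: filing date + 17 years → 16 April 2023.
Administrative Delay Adjustment: +123 days → 17 August 2023.
Response Delay Deduction: −123 days → 16 April 2023.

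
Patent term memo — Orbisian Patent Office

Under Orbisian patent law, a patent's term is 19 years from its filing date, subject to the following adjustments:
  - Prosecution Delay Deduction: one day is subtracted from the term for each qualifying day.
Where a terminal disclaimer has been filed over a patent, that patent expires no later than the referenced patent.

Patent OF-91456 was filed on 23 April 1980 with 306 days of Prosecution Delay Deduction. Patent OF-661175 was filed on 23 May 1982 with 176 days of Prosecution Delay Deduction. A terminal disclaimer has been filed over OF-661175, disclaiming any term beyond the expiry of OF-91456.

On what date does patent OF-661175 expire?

Natural term of OF-661175:
  Base: filing + 19 years → 23 May 2001.
  Prosecution Delay Deduction: −176 days → 28 November 2000.
Expiry of referenced patent OF-91456:
  Base: filing + 19 years → 23 April 1999.
  Prosecution Delay Deduction: −306 days → 21 June 1998.
Terminal disclaimer: OF-661175 expires on the earlier of 28 November 2000 and 21 June 1998.

1998-06-21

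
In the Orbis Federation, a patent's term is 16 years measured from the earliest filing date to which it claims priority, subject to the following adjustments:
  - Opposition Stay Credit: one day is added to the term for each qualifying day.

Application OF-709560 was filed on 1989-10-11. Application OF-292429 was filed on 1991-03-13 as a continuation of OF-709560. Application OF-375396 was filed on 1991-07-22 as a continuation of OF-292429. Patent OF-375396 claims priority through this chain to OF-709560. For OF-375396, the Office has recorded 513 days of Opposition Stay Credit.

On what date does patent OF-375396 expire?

March 8, 2007

Earliest priority filing: 11 October 1989.
Base term: 11 October 1989 + 16 years → 11 October 2005.
Opposition Stay Credit: +513 days → 8 March 2007.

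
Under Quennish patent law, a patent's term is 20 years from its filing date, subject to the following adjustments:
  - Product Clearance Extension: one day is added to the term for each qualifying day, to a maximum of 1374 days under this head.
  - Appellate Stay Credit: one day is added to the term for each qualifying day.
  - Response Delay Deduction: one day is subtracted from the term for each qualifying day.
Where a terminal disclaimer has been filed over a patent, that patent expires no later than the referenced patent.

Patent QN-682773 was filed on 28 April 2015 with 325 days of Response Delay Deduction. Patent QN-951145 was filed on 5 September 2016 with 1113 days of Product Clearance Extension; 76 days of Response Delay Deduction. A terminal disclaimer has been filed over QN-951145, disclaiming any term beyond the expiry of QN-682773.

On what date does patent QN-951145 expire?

Natural term of QN-951145:
  Base: filing + 20 years → 5 September 2036.
  Product Clearance Extension: 1113 days (within the 1374-day cap) → +1113 days → 23 September 2039.
  Response Delay Deduction: −76 days → 9 July 2039.
Expiry of referenced patent QN-682773:
  Base: filing + 20 years → 28 April 2035.
  Response Delay Deduction: −325 days → 7 June 2034.
Terminal disclaimer: QN-951145 expires on the earlier of 9 July 2039 and 7 June 2034.

June 7, 2034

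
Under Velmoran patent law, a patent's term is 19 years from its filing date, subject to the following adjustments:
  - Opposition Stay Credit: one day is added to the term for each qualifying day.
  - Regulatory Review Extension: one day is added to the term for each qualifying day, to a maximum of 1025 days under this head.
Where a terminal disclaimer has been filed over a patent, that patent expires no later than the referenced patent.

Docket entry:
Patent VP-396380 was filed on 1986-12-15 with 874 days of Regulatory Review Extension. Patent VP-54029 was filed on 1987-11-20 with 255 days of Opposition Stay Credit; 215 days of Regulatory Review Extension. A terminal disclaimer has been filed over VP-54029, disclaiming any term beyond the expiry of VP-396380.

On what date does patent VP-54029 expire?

Natural term of VP-54029:
  Base: filing + 19 years → 20 November 2006.
  Opposition Stay Credit: +255 days → 2 August 2007.
  Regulatory Review Extension: 215 days (within the 1025-day cap) → +215 days → 4 March 2008.
Expiry of referenced patent VP-396380:
  Base: filing + 19 years → 15 December 2005.
  Regulatory Review Extension: 874 days (within the 1025-day cap) → +874 days → 7 May 2008.
Terminal disclaimer: VP-54029 expires on the earlier of 4 March 2008 and 7 May 2008.

March 4, 2008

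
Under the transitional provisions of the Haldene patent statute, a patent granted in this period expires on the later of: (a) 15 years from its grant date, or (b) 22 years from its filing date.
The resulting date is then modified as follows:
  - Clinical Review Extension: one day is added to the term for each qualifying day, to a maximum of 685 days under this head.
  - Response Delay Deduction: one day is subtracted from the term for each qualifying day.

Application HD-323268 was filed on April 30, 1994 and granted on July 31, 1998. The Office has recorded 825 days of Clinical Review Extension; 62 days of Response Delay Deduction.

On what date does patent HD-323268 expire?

(a) grant + 15 years → 31 July 2013.
(b) filing + 22 years → 30 April 2016.
Later of the two: 30 April 2016.
Clinical Review Extension: 825 days claimed exceeds the 685-day cap, so +685 days → 16 March 2018.
Response Delay Deduction: −62 days → 13 January 2018.

2018-01-13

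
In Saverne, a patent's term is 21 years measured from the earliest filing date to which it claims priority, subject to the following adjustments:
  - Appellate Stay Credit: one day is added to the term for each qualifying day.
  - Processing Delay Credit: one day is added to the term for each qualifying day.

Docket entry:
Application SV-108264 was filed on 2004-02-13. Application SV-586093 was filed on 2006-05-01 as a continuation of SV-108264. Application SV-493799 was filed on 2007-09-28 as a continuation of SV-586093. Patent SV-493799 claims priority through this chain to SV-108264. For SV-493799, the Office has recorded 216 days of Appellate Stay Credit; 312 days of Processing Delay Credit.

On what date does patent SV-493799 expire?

July 26, 2026

Earliest priority filing: 13 February 2004.
Base term: 13 February 2004 + 21 years → 13 February 2025.
Appellate Stay Credit: +216 days → 17 September 2025.
Processing Delay Credit: +312 days → 26 July 2026.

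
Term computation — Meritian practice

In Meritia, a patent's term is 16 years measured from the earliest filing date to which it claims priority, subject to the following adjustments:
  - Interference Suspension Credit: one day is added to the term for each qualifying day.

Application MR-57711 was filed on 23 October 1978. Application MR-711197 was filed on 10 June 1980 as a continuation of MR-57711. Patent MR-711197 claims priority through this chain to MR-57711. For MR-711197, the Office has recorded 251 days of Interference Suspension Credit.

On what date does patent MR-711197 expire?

Earliest priority filing: 23 October 1978.
Base term: 23 October 1978 + 16 years → 23 October 1994.
Interference Suspension Credit: +251 days → 1 July 1995.

1995-07-01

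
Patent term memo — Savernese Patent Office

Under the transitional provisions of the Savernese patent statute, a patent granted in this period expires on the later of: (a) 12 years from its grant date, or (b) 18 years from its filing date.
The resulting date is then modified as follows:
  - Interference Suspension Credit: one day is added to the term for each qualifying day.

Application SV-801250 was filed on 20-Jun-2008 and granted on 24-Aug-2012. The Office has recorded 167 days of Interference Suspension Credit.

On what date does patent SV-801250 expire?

2026-12-04

(a) grant + 12 years → 24 August 2024.
(b) filing + 18 years → 20 June 2026.
Later of the two: 20 June 2026.
Interference Suspension Credit: +167 days → 4 December 2026.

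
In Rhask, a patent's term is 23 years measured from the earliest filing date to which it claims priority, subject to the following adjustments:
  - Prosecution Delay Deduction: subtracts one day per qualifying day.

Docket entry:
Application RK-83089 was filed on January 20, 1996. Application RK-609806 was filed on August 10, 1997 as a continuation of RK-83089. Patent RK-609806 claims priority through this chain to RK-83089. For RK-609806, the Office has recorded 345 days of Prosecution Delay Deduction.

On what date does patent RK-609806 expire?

February 9, 2018

Earliest priority filing: 20 January 1996.
Base term: 20 January 1996 + 23 years → 20 January 2019.
Prosecution Delay Deduction: −345 days → 9 February 2018.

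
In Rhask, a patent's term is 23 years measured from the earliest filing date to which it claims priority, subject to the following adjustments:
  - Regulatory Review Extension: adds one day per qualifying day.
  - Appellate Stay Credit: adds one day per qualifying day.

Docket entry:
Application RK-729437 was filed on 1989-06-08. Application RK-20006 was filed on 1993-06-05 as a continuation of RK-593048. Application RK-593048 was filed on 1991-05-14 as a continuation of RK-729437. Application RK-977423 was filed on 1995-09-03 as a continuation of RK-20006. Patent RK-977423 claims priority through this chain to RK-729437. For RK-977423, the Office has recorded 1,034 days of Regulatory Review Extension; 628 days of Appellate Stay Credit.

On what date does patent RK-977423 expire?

2016-12-26

Earliest priority filing: 8 June 1989.
Base term: 8 June 1989 + 23 years → 8 June 2012.
Regulatory Review Extension: +1034 days → 8 April 2015.
Appellate Stay Credit: +628 days → 26 December 2016.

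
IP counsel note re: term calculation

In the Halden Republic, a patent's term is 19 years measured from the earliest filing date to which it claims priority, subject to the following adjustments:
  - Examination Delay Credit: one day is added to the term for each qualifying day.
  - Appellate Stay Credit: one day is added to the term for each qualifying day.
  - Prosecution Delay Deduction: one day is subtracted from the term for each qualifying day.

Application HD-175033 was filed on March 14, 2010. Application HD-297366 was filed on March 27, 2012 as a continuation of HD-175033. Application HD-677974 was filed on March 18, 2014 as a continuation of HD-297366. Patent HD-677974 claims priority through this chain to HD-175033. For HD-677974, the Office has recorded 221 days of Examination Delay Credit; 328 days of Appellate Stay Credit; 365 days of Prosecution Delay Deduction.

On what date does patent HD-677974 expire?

September 14, 2029

Earliest priority filing: 14 March 2010.
Base term: 14 March 2010 + 19 years → 14 March 2029.
Examination Delay Credit: +221 days → 21 October 2029.
Appellate Stay Credit: +328 days → 14 September 2030.
Prosecution Delay Deduction: −365 days → 14 September 2029.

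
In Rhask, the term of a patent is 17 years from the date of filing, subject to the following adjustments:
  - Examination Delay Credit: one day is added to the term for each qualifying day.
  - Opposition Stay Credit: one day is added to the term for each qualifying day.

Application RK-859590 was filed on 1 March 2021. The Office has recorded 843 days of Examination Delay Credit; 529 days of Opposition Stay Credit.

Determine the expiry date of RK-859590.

2041-12-02

Base term: filing date + 17 years → 1 March 2038.
Examination Delay Credit: +843 days → 21 June 2040.
Opposition Stay Credit: +529 days → 2 December 2041.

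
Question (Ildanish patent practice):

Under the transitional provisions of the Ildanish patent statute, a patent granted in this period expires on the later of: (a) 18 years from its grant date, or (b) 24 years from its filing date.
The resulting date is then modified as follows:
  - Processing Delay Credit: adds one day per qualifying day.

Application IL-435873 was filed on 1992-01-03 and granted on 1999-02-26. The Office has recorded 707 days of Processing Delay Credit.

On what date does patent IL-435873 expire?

2019-02-03

(a) grant + 18 years → 26 February 2017.
(b) filing + 24 years → 3 January 2016.
Later of the two: 26 February 2017.
Processing Delay Credit: +707 days → 3 February 2019.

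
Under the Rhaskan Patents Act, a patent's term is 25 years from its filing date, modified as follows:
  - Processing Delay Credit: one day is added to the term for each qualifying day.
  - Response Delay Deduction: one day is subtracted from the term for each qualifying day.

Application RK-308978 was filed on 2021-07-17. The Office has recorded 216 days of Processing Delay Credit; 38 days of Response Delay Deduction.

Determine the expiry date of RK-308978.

Base term: filing date + 25 years → 17 July 2046.
Processing Delay Credit: +216 days → 18 February 2047.
Response Delay Deduction: −38 days → 11 January 2047.

2047-01-11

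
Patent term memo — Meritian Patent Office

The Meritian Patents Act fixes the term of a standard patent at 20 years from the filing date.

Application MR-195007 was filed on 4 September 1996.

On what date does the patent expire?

2016-09-04

Filing date + 20 years → 4 September 2016.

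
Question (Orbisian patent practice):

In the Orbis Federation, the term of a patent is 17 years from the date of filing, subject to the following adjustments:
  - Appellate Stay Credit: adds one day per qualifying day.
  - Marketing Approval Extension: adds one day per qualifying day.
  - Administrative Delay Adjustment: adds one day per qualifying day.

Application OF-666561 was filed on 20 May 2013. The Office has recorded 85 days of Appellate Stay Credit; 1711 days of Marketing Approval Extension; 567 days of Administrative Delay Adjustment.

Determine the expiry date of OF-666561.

Base term: filing date + 17 years → 20 May 2030.
Appellate Stay Credit: +85 days → 13 August 2030.
Marketing Approval Extension: +1711 days → 20 April 2035.
Administrative Delay Adjustment: +567 days → 7 November 2036.

November 7, 2036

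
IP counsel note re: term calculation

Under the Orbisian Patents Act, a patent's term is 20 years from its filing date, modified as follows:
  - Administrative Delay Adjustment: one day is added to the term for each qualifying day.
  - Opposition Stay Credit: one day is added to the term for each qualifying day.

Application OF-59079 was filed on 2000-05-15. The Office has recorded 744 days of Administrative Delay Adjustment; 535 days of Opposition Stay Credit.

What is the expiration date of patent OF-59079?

2023-11-15

Base term: filing date + 20 years → 15 May 2020.
Administrative Delay Adjustment: +744 days → 29 May 2022.
Opposition Stay Credit: +535 days → 15 November 2023.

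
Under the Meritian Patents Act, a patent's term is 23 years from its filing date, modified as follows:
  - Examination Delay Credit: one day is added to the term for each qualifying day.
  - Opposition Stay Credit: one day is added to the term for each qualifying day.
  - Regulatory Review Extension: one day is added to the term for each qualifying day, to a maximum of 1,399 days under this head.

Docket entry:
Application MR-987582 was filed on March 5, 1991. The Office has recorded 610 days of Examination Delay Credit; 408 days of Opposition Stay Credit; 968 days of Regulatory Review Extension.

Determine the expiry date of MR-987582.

Base term: filing date + 23 years → 5 March 2014.
Examination Delay Credit: +610 days → 5 November 2015.
Opposition Stay Credit: +408 days → 17 December 2016.
Regulatory Review Extension: 968 days (within the 1399-day cap) → +968 days → 12 August 2019.

August 12, 2019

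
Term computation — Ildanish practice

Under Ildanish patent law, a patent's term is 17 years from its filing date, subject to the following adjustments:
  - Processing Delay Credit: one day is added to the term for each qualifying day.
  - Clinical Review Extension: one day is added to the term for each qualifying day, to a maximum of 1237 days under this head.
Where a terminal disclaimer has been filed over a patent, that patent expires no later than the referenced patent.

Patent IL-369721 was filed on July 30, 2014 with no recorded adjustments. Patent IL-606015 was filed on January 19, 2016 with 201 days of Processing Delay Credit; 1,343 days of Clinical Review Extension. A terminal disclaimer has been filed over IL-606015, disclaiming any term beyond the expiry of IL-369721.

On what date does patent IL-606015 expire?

Natural term of IL-606015:
  Base: filing + 17 years → 19 January 2033.
  Processing Delay Credit: +201 days → 8 August 2033.
  Clinical Review Extension: 1343 days claimed exceeds the 1237-day cap, so +1237 days → 27 December 2036.
Expiry of referenced patent IL-369721:
  Base: filing + 17 years → 30 July 2031.
Terminal disclaimer: IL-606015 expires on the earlier of 27 December 2036 and 30 July 2031.

July 30, 2031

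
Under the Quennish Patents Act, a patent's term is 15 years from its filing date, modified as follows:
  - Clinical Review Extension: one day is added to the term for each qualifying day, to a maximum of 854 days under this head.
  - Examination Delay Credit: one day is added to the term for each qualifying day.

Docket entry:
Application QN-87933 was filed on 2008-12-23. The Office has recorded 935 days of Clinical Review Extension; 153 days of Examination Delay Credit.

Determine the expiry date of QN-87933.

Base term: filing date + 15 years → 23 December 2023.
Clinical Review Extension: 935 days claimed exceeds the 854-day cap, so +854 days → 25 April 2026.
Examination Delay Credit: +153 days → 25 September 2026.

2026-09-25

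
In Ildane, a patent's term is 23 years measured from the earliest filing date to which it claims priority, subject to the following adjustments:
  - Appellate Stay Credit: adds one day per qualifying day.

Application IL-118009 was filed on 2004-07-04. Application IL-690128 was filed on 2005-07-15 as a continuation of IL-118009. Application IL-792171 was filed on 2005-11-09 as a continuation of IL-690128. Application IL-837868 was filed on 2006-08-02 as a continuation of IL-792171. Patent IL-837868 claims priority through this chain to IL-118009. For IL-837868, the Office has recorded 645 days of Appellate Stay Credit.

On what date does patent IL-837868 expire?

2029-04-09

Earliest priority filing: 4 July 2004.
Base term: 4 July 2004 + 23 years → 4 July 2027.
Appellate Stay Credit: +645 days → 9 April 2029.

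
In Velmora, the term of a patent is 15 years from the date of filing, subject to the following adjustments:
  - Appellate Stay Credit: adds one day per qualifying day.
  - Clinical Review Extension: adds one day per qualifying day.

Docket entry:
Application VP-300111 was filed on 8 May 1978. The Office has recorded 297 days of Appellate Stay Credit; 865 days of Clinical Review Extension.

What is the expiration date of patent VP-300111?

1996-07-13

Base term: filing date + 15 years → 8 May 1993.
Appellate Stay Credit: +297 days → 1 March 1994.
Clinical Review Extension: +865 days → 13 July 1996.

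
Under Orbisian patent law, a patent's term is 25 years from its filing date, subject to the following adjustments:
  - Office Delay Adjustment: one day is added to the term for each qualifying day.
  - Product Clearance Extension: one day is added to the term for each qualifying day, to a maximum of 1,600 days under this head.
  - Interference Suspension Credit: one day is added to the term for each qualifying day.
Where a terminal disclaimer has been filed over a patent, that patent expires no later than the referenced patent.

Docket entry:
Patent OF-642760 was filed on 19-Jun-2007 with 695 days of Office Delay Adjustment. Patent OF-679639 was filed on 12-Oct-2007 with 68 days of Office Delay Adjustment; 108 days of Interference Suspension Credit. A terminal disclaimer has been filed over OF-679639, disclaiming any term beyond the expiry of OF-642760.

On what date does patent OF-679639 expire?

Natural term of OF-679639:
  Base: filing + 25 years → 12 October 2032.
  Office Delay Adjustment: +68 days → 19 December 2032.
  Interference Suspension Credit: +108 days → 6 April 2033.
Expiry of referenced patent OF-642760:
  Base: filing + 25 years → 19 June 2032.
  Office Delay Adjustment: +695 days → 15 May 2034.
Terminal disclaimer: OF-679639 expires on the earlier of 6 April 2033 and 15 May 2034.

2033-04-06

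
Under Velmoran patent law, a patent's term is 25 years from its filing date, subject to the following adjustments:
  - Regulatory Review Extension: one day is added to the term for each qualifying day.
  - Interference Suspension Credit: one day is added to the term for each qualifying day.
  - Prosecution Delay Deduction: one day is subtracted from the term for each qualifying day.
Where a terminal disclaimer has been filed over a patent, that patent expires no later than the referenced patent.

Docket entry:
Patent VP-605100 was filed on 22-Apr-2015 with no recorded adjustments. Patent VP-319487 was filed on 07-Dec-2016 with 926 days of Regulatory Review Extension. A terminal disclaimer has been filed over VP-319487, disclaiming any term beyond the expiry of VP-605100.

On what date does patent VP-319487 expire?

2040-04-22

Natural term of VP-319487:
  Base: filing + 25 years → 7 December 2041.
  Regulatory Review Extension: +926 days → 20 June 2044.
Expiry of referenced patent VP-605100:
  Base: filing + 25 years → 22 April 2040.
Terminal disclaimer: VP-319487 expires on the earlier of 20 June 2044 and 22 April 2040.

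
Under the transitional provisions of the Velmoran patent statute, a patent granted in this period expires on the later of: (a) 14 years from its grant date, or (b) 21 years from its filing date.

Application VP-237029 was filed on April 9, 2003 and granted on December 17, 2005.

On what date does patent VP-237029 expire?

(a) grant + 14 years → 17 December 2019.
(b) filing + 21 years → 9 April 2024.
Later of the two: 9 April 2024.

April 9, 2024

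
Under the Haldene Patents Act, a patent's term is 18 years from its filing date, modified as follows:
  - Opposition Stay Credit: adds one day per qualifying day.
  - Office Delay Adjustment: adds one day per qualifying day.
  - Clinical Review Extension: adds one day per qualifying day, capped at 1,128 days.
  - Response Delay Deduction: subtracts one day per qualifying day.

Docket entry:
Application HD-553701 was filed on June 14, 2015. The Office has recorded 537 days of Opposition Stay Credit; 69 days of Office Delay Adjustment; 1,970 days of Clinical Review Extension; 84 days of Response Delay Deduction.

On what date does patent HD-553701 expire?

Base term: filing date + 18 years → 14 June 2033.
Opposition Stay Credit: +537 days → 3 December 2034.
Office Delay Adjustment: +69 days → 10 February 2035.
Clinical Review Extension: 1970 days claimed exceeds the 1128-day cap, so +1128 days → 14 March 2038.
Response Delay Deduction: −84 days → 20 December 2037.

December 20, 2037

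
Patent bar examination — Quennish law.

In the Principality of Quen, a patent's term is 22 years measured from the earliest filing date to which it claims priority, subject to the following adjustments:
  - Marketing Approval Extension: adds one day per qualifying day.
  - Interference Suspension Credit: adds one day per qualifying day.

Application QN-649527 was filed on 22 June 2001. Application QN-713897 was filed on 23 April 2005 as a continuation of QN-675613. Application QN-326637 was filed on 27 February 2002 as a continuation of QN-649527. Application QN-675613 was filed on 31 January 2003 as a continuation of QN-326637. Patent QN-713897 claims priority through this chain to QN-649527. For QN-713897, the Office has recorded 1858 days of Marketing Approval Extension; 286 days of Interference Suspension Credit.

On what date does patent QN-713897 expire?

Earliest priority filing: 22 June 2001.
Base term: 22 June 2001 + 22 years → 22 June 2023.
Marketing Approval Extension: +1858 days → 23 July 2028.
Interference Suspension Credit: +286 days → 5 May 2029.

May 5, 2029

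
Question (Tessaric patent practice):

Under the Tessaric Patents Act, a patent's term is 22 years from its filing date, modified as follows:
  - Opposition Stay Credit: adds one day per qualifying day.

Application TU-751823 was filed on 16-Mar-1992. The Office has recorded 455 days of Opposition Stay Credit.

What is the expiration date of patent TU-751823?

Base term: filing date + 22 years → 16 March 2014.
Opposition Stay Credit: +455 days → 14 June 2015.

2015-06-14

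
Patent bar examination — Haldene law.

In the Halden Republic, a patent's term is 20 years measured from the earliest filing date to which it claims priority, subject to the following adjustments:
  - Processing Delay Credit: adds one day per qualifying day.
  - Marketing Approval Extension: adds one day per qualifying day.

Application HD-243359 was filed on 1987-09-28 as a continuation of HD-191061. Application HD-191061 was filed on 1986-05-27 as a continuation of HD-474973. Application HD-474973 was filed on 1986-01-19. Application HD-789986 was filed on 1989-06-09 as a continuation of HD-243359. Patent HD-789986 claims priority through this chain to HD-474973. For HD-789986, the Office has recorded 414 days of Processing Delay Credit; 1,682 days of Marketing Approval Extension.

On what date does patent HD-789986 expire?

Earliest priority filing: 19 January 1986.
Base term: 19 January 1986 + 20 years → 19 January 2006.
Processing Delay Credit: +414 days → 9 March 2007.
Marketing Approval Extension: +1682 days → 16 October 2011.

2011-10-16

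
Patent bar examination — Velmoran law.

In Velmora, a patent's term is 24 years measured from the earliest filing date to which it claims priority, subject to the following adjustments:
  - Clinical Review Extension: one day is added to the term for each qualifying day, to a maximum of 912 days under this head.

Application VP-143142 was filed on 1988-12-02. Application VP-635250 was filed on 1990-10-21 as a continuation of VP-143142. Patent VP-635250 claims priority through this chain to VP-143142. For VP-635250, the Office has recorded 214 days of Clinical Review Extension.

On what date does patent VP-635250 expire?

July 4, 2013

Earliest priority filing: 2 December 1988.
Base term: 2 December 1988 + 24 years → 2 December 2012.
Clinical Review Extension: 214 days (within the 912-day cap) → +214 days → 4 July 2013.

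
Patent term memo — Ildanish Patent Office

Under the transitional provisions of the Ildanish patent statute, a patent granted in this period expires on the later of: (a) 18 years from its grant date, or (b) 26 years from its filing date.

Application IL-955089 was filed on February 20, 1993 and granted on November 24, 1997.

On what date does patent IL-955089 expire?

February 20, 2019

(a) grant + 18 years → 24 November 2015.
(b) filing + 26 years → 20 February 2019.
Later of the two: 20 February 2019.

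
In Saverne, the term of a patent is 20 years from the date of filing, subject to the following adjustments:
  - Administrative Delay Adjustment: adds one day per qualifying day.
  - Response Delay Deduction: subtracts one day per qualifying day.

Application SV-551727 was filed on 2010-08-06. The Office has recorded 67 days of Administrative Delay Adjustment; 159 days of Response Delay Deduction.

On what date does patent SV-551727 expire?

2030-05-06

Base term: filing date + 20 years → 6 August 2030.
Administrative Delay Adjustment: +67 days → 12 October 2030.
Response Delay Deduction: −159 days → 6 May 2030.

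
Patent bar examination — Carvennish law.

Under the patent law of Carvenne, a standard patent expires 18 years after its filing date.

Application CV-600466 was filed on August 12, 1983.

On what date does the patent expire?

Filing date + 18 years → 12 August 2001.

August 12, 2001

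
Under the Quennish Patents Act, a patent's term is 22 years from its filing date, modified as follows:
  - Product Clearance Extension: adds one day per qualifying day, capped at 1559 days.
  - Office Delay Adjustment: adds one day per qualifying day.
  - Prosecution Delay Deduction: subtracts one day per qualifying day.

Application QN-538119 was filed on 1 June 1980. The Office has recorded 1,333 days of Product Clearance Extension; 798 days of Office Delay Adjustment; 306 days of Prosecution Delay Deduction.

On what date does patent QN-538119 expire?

Base term: filing date + 22 years → 1 June 2002.
Product Clearance Extension: 1333 days (within the 1559-day cap) → +1333 days → 24 January 2006.
Office Delay Adjustment: +798 days → 1 April 2008.
Prosecution Delay Deduction: −306 days → 31 May 2007.

May 31, 2007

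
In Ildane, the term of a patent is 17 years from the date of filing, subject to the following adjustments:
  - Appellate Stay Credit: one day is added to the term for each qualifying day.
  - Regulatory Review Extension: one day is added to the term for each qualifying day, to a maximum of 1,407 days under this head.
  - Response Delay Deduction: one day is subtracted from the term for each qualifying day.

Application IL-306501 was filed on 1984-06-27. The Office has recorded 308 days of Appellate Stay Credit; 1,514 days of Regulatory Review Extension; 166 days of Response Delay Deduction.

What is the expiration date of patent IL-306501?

2005-09-23

Base term: filing date + 17 years → 27 June 2001.
Appellate Stay Credit: +308 days → 1 May 2002.
Regulatory Review Extension: 1514 days claimed exceeds the 1407-day cap, so +1407 days → 8 March 2006.
Response Delay Deduction: −166 days → 23 September 2005.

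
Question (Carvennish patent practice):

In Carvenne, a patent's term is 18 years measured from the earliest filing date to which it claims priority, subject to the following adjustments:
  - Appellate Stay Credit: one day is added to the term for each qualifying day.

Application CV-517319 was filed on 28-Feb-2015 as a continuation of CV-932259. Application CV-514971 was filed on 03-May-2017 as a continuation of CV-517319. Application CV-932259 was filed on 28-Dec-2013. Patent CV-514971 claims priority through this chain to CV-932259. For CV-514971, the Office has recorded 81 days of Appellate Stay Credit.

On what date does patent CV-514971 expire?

2032-03-18

Earliest priority filing: 28 December 2013.
Base term: 28 December 2013 + 18 years → 28 December 2031.
Appellate Stay Credit: +81 days → 18 March 2032.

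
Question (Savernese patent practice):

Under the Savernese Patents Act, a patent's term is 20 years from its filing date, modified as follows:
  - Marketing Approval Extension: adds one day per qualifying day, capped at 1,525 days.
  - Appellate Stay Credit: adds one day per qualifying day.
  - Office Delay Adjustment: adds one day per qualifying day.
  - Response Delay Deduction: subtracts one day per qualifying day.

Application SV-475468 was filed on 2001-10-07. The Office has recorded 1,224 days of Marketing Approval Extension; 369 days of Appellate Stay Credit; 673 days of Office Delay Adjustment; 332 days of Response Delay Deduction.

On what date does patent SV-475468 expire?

January 23, 2027

Base term: filing date + 20 years → 7 October 2021.
Marketing Approval Extension: 1224 days (within the 1525-day cap) → +1224 days → 12 February 2025.
Appellate Stay Credit: +369 days → 16 February 2026.
Office Delay Adjustment: +673 days → 21 December 2027.
Response Delay Deduction: −332 days → 23 January 2027.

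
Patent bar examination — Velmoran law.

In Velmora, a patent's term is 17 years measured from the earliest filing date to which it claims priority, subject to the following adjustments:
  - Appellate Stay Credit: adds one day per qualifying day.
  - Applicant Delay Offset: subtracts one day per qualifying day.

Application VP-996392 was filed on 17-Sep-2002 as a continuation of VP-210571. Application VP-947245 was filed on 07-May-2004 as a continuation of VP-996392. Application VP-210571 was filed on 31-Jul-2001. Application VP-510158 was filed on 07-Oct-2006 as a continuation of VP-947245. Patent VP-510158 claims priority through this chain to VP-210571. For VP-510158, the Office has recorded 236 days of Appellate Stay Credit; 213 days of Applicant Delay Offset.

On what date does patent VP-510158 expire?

Earliest priority filing: 31 July 2001.
Base term: 31 July 2001 + 17 years → 31 July 2018.
Appellate Stay Credit: +236 days → 24 March 2019.
Applicant Delay Offset: −213 days → 23 August 2018.

2018-08-23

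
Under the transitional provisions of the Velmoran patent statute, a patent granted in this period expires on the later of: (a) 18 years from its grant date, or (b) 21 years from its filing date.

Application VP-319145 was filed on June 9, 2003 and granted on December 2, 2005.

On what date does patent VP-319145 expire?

2024-06-09

(a) grant + 18 years → 2 December 2023.
(b) filing + 21 years → 9 June 2024.
Later of the two: 9 June 2024.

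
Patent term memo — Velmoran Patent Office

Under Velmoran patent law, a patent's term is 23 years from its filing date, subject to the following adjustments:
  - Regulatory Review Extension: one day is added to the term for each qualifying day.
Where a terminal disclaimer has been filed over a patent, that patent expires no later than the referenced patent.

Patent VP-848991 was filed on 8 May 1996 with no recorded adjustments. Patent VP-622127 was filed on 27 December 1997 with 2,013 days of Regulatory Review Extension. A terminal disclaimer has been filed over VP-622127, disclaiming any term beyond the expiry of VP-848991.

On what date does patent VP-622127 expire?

2019-05-08

Natural term of VP-622127:
  Base: filing + 23 years → 27 December 2020.
  Regulatory Review Extension: +2013 days → 2 July 2026.
Expiry of referenced patent VP-848991:
  Base: filing + 23 years → 8 May 2019.
Terminal disclaimer: VP-622127 expires on the earlier of 2 July 2026 and 8 May 2019.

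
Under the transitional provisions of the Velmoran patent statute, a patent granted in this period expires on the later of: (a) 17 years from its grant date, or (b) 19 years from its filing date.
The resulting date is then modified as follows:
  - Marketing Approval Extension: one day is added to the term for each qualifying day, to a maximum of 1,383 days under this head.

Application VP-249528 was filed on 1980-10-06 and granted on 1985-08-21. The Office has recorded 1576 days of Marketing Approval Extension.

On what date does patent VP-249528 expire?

(a) grant + 17 years → 21 August 2002.
(b) filing + 19 years → 6 October 1999.
Later of the two: 21 August 2002.
Marketing Approval Extension: 1576 days claimed exceeds the 1383-day cap, so +1383 days → 4 June 2006.

June 4, 2006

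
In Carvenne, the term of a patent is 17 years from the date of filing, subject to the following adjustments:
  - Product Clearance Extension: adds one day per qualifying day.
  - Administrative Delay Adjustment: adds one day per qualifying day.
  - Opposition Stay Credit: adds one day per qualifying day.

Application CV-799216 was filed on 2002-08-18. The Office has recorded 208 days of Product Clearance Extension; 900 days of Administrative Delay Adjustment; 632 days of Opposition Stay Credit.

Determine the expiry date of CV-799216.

May 23, 2024

Base term: filing date + 17 years → 18 August 2019.
Product Clearance Extension: +208 days → 13 March 2020.
Administrative Delay Adjustment: +900 days → 30 August 2022.
Opposition Stay Credit: +632 days → 23 May 2024.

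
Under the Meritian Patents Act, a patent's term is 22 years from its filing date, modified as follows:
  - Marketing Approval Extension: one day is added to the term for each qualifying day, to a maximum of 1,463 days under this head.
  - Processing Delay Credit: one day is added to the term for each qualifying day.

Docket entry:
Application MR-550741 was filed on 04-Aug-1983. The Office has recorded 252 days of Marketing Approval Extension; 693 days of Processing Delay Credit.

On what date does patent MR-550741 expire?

Base term: filing date + 22 years → 4 August 2005.
Marketing Approval Extension: 252 days (within the 1463-day cap) → +252 days → 13 April 2006.
Processing Delay Credit: +693 days → 6 March 2008.

2008-03-06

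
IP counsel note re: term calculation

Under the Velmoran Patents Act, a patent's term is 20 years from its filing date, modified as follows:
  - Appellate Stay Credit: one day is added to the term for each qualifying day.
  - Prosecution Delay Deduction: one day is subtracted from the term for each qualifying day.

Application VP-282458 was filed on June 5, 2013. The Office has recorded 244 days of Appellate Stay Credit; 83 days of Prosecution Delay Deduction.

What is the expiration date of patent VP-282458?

November 13, 2033

Base term: filing date + 20 years → 5 June 2033.
Appellate Stay Credit: +244 days → 4 February 2034.
Prosecution Delay Deduction: −83 days → 13 November 2033.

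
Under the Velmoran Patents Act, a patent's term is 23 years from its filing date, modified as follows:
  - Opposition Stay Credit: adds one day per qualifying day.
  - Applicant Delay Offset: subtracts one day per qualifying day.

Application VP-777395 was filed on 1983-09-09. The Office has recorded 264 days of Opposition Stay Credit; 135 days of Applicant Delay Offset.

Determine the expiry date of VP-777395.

Base term: filing date + 23 years → 9 September 2006.
Opposition Stay Credit: +264 days → 31 May 2007.
Applicant Delay Offset: −135 days → 16 January 2007.

January 16, 2007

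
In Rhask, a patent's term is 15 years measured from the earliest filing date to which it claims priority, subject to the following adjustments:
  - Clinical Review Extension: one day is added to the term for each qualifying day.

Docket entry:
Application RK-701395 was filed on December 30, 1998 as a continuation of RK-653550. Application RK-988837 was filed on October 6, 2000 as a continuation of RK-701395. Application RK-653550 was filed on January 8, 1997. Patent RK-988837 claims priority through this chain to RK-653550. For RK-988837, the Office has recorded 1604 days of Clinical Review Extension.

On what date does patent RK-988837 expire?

Earliest priority filing: 8 January 1997.
Base term: 8 January 1997 + 15 years → 8 January 2012.
Clinical Review Extension: +1604 days → 30 May 2016.

May 30, 2016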